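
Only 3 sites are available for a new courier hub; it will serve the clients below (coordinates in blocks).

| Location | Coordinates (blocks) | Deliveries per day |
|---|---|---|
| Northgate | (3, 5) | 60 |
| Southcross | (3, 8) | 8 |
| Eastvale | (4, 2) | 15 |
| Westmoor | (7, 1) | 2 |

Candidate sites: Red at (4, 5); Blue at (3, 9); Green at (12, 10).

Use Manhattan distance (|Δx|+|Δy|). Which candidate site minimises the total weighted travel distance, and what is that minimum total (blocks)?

Red, total 151 blocks

Total weighted distance at each candidate:
  Red (4, 5): total = 151
  Blue (3, 9): total = 392
  Green (12, 10): total = 1196
Minimum is at Red with total 151 blocks.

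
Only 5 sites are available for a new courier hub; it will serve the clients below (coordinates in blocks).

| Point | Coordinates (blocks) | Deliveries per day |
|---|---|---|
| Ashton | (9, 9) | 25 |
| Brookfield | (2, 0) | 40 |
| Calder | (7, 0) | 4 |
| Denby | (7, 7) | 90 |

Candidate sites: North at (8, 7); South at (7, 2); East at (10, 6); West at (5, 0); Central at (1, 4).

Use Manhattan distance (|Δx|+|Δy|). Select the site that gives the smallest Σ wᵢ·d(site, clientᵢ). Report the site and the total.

Total weighted distance at each candidate:
  North (8, 7): total = 717
  South (7, 2): total = 963
  East (10, 6): total = 1056
  West (5, 0): total = 1263
  Central (1, 4): total = 1375
Minimum is at North with total 717 blocks.

North, total 717 blocks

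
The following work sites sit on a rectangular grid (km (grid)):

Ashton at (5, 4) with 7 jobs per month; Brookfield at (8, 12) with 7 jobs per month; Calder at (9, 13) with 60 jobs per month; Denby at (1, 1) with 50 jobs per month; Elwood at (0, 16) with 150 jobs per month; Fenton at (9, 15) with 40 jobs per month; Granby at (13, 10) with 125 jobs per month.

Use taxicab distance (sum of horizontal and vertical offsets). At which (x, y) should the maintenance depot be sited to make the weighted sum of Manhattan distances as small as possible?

Manhattan distance separates: Σwᵢ(|x−xᵢ|+|y−yᵢ|) = Σwᵢ|x−xᵢ| + Σwᵢ|y−yᵢ|, so x and y are optimised independently as 1-D weighted medians.
Total weight W = 439; half = 219.5.
x-coordinate, sorted with cumulative weight:
  x=0 (Elwood, w=150) cum 150
  x=1 (Denby, w=50) cum 200
  x=5 (Ashton, w=7) cum 207
  x=8 (Brookfield, w=7) cum 214
  x=9 (Calder, w=60) cum 274  ← median
  x=9 (Fenton, w=40) cum 314
  x=13 (Granby, w=125) cum 439
⇒ x* = 9
y-coordinate, sorted with cumulative weight:
  y=1 (Denby, w=50) cum 50
  y=4 (Ashton, w=7) cum 57
  y=10 (Granby, w=125) cum 182
  y=12 (Brookfield, w=7) cum 189
  y=13 (Calder, w=60) cum 249  ← median
  y=15 (Fenton, w=40) cum 289
  y=16 (Elwood, w=150) cum 439
⇒ y* = 13

(9, 13)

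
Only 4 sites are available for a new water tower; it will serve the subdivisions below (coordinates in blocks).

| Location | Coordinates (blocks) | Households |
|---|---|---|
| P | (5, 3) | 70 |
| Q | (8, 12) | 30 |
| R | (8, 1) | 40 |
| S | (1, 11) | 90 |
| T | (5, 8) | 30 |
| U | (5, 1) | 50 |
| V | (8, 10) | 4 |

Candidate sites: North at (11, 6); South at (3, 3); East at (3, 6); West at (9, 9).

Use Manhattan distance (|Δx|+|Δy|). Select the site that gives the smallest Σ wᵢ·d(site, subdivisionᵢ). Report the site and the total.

Total weighted distance at each candidate:
  North (11, 6): total = 3388
  South (3, 3): total = 2198
  East (3, 6): total = 2216
  West (9, 9): total = 2838
Minimum is at South with total 2198 blocks.

South, total 2198 blocks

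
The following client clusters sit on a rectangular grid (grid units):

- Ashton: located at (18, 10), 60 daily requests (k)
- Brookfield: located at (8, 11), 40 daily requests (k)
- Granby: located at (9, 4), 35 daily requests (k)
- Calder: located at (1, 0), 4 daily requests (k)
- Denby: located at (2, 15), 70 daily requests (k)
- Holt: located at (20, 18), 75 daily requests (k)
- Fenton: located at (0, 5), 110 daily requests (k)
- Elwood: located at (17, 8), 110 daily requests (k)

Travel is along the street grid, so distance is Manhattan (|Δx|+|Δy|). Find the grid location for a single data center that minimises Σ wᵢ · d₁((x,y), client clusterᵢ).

Manhattan distance separates: Σwᵢ(|x−xᵢ|+|y−yᵢ|) = Σwᵢ|x−xᵢ| + Σwᵢ|y−yᵢ|, so x and y are optimised independently as 1-D weighted medians.
Total weight W = 504; half = 252.
x-coordinate, sorted with cumulative weight:
  x=0 (Fenton, w=110) cum 110
  x=1 (Calder, w=4) cum 114
  x=2 (Denby, w=70) cum 184
  x=8 (Brookfield, w=40) cum 224
  x=9 (Granby, w=35) cum 259  ← median
  x=17 (Elwood, w=110) cum 369
  x=18 (Ashton, w=60) cum 429
  x=20 (Holt, w=75) cum 504
⇒ x* = 9
y-coordinate, sorted with cumulative weight:
  y=0 (Calder, w=4) cum 4
  y=4 (Granby, w=35) cum 39
  y=5 (Fenton, w=110) cum 149
  y=8 (Elwood, w=110) cum 259  ← median
  y=10 (Ashton, w=60) cum 319
  y=11 (Brookfield, w=40) cum 359
  y=15 (Denby, w=70) cum 429
  y=18 (Holt, w=75) cum 504
⇒ y* = 8

(9, 8)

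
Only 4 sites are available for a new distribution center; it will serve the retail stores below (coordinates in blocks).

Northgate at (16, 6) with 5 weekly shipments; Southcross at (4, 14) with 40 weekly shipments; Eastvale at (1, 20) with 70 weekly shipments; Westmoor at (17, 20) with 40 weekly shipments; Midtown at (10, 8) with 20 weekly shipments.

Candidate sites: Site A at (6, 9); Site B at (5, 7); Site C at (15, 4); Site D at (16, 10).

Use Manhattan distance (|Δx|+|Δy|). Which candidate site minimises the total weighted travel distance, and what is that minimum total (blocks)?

Site A, total 2445 blocks

Total weighted distance at each candidate:
  Site A (6, 9): total = 2445
  Site B (5, 7): total = 2690
  Site C (15, 4): total = 3855
  Site D (16, 10): total = 3010
Minimum is at Site A with total 2445 blocks.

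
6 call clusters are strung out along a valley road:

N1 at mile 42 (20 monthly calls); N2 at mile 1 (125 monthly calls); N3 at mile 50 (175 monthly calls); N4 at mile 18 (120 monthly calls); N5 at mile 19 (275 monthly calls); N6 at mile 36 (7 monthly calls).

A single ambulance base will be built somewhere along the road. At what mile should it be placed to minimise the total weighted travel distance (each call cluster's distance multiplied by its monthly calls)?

x = 19

For a sum of weighted absolute distances on a line, the optimum is the weighted median (not the mean). Total weight W = 722; half-weight = 361.
Sort by position and accumulate weight:
  mile 1 (N2, w=125) → cum 125
  mile 18 (N4, w=120) → cum 245
  mile 19 (N5, w=275) → cum 520  ≥ 361 → median here
  mile 36 (N6, w=7) → cum 527
  mile 42 (N1, w=20) → cum 547
  mile 50 (N3, w=175) → cum 722
Optimal location: mile 19.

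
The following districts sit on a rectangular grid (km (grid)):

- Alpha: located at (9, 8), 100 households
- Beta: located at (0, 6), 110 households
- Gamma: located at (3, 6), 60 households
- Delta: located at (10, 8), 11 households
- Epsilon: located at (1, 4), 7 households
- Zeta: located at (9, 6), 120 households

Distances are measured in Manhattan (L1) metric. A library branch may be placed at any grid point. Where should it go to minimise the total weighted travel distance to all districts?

(9, 6)

Manhattan distance separates: Σwᵢ(|x−xᵢ|+|y−yᵢ|) = Σwᵢ|x−xᵢ| + Σwᵢ|y−yᵢ|, so x and y are optimised independently as 1-D weighted medians.
Total weight W = 408; half = 204.
x-coordinate, sorted with cumulative weight:
  x=0 (Beta, w=110) cum 110
  x=1 (Epsilon, w=7) cum 117
  x=3 (Gamma, w=60) cum 177
  x=9 (Alpha, w=100) cum 277  ← median
  x=9 (Zeta, w=120) cum 397
  x=10 (Delta, w=11) cum 408
⇒ x* = 9
y-coordinate, sorted with cumulative weight:
  y=4 (Epsilon, w=7) cum 7
  y=6 (Beta, w=110) cum 117
  y=6 (Gamma, w=60) cum 177
  y=6 (Zeta, w=120) cum 297  ← median
  y=8 (Alpha, w=100) cum 397
  y=8 (Delta, w=11) cum 408
⇒ y* = 6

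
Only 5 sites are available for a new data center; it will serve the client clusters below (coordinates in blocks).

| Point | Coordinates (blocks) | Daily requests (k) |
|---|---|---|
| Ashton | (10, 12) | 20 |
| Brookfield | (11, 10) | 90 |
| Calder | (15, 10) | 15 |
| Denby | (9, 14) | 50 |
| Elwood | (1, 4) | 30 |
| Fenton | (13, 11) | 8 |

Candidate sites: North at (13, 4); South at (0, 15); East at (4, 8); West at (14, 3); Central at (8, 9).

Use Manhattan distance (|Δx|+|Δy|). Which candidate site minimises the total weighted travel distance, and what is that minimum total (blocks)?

Total weighted distance at each candidate:
  North (13, 4): total = 2176
  South (0, 15): total = 2996
  East (4, 8): total = 2061
  West (14, 3): total = 2572
  Central (8, 9): total = 1296
Minimum is at Central with total 1296 blocks.

Central, total 1296 blocks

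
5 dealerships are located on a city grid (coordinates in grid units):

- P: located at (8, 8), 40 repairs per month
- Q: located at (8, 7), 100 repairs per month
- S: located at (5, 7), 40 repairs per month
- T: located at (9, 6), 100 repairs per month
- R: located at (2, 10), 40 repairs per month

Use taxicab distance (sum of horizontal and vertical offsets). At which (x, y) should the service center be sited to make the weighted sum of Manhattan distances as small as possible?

Manhattan distance separates: Σwᵢ(|x−xᵢ|+|y−yᵢ|) = Σwᵢ|x−xᵢ| + Σwᵢ|y−yᵢ|, so x and y are optimised independently as 1-D weighted medians.
Total weight W = 320; half = 160.
x-coordinate, sorted with cumulative weight:
  x=2 (R, w=40) cum 40
  x=5 (S, w=40) cum 80
  x=8 (P, w=40) cum 120
  x=8 (Q, w=100) cum 220  ← median
  x=9 (T, w=100) cum 320
⇒ x* = 8
y-coordinate, sorted with cumulative weight:
  y=6 (T, w=100) cum 100
  y=7 (Q, w=100) cum 200  ← median
  y=7 (S, w=40) cum 240
  y=8 (P, w=40) cum 280
  y=10 (R, w=40) cum 320
⇒ y* = 7

(8, 7)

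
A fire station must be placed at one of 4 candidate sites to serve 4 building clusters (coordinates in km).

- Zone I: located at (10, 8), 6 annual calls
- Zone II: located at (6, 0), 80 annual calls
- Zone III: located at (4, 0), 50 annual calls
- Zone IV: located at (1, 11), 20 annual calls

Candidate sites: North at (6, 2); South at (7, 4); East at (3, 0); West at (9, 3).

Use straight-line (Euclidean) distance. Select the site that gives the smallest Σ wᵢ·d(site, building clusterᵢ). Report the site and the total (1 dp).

North, total 550.6 km

Total weighted distance at each candidate:
  North (6, 2): total = 550.6
  South (7, 4): total = 794.2
  East (3, 0): total = 577.4
  West (9, 3): total = 887.8
Minimum is at North with total 550.6 km.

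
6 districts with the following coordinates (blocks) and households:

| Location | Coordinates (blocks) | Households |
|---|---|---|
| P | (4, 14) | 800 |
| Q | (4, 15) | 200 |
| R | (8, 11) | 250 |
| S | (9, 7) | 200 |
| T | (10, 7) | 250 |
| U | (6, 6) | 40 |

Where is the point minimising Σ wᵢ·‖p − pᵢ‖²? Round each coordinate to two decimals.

The minimiser of Σwᵢ‖p−pᵢ‖² is the weighted centroid p* = (Σwᵢpᵢ)/(Σwᵢ).
Σwᵢ = 1740.
Σwᵢxᵢ = 800·4 + 200·4 + 250·8 + 200·9 + 250·10 + 40·6 = 10540.
Σwᵢyᵢ = 800·14 + 200·15 + 250·11 + 200·7 + 250·7 + 40·6 = 20340.
x* = 10540/1740 = 6.06, y* = 20340/1740 = 11.69.

(6.06, 11.69)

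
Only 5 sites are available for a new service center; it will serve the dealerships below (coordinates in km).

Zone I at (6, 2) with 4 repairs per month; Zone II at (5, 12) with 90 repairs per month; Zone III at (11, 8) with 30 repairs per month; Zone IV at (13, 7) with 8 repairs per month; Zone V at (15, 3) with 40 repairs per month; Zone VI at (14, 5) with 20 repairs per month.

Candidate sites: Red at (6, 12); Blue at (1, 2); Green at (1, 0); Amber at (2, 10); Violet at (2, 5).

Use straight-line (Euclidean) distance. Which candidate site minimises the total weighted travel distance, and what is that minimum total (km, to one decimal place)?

Total weighted distance at each candidate:
  Red (6, 12): total = 1112.6
  Blue (1, 2): total = 2271.4
  Green (1, 0): total = 2506.6
  Amber (2, 10): total = 1578.7
  Violet (2, 5): total = 1845.6
Minimum is at Red with total 1112.6 km.

Red, total 1112.6 km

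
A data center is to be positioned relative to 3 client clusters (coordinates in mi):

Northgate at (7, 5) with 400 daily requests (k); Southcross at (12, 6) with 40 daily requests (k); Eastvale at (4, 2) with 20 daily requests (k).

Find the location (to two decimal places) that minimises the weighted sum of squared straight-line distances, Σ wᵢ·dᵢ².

The minimiser of Σwᵢ‖p−pᵢ‖² is the weighted centroid p* = (Σwᵢpᵢ)/(Σwᵢ).
Σwᵢ = 460.
Σwᵢxᵢ = 400·7 + 40·12 + 20·4 = 3360.
Σwᵢyᵢ = 400·5 + 40·6 + 20·2 = 2280.
x* = 3360/460 = 7.30, y* = 2280/460 = 4.96.

(7.30, 4.96)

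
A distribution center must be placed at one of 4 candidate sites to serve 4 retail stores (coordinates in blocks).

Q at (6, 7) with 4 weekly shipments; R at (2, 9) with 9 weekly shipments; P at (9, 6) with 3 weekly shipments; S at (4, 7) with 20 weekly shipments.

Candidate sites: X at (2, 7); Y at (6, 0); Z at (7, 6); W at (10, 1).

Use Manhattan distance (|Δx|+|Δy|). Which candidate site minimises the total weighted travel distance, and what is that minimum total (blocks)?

X, total 98 blocks

Total weighted distance at each candidate:
  X (2, 7): total = 98
  Y (6, 0): total = 352
  Z (7, 6): total = 166
  W (10, 1): total = 442
Minimum is at X with total 98 blocks.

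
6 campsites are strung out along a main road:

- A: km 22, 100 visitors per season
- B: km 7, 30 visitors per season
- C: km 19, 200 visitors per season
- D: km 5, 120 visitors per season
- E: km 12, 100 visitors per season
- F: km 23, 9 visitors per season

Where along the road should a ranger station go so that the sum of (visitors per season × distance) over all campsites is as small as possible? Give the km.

For a sum of weighted absolute distances on a line, the optimum is the weighted median (not the mean). Total weight W = 559; half-weight = 279.5.
Sort by position and accumulate weight:
  km 5 (D, w=120) → cum 120
  km 7 (B, w=30) → cum 150
  km 12 (E, w=100) → cum 250
  km 19 (C, w=200) → cum 450  ≥ 279.5 → median here
  km 22 (A, w=100) → cum 550
  km 23 (F, w=9) → cum 559
Optimal location: km 19.

x = 19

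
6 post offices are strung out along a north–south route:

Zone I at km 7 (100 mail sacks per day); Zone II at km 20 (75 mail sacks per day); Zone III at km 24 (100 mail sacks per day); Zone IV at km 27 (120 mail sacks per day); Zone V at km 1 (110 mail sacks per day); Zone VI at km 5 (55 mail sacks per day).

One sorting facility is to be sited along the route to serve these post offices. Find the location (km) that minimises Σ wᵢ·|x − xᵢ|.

For a sum of weighted absolute distances on a line, the optimum is the weighted median (not the mean). Total weight W = 560; half-weight = 280.
Sort by position and accumulate weight:
  km 1 (Zone V, w=110) → cum 110
  km 5 (Zone VI, w=55) → cum 165
  km 7 (Zone I, w=100) → cum 265
  km 20 (Zone II, w=75) → cum 340  ≥ 280 → median here
  km 24 (Zone III, w=100) → cum 440
  km 27 (Zone IV, w=120) → cum 560
Optimal location: km 20.

x = 20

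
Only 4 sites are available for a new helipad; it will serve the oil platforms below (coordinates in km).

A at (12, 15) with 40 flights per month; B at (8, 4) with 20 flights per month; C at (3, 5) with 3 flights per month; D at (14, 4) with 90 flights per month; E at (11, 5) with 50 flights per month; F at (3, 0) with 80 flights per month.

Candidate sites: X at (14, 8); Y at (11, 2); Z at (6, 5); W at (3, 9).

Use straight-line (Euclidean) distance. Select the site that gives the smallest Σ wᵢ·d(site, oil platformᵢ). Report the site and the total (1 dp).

Total weighted distance at each candidate:
  X (14, 8): total = 2129.9
  Y (11, 2): total = 1753.5
  Z (6, 5): total = 1962.3
  W (3, 9): total = 2840.8
Minimum is at Y with total 1753.5 km.

Y, total 1753.5 km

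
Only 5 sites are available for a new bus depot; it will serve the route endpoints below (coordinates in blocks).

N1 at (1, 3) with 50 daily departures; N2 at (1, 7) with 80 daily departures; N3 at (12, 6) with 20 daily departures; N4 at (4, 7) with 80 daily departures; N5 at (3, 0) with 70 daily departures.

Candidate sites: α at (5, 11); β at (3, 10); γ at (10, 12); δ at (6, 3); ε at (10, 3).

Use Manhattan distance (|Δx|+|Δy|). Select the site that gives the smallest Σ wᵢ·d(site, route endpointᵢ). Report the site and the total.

δ, total 2050 blocks

Total weighted distance at each candidate:
  α (5, 11): total = 2790
  β (3, 10): total = 2130
  γ (10, 12): total = 4390
  δ (6, 3): total = 2050
  ε (10, 3): total = 3090
Minimum is at δ with total 2050 blocks.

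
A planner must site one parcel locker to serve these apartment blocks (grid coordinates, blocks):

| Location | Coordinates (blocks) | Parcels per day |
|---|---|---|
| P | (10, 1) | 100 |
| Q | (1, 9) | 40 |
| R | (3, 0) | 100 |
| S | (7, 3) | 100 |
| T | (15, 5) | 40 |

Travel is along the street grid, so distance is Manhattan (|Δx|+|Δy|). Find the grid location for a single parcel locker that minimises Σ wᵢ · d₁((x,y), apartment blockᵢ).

(7, 1)

Manhattan distance separates: Σwᵢ(|x−xᵢ|+|y−yᵢ|) = Σwᵢ|x−xᵢ| + Σwᵢ|y−yᵢ|, so x and y are optimised independently as 1-D weighted medians.
Total weight W = 380; half = 190.
x-coordinate, sorted with cumulative weight:
  x=1 (Q, w=40) cum 40
  x=3 (R, w=100) cum 140
  x=7 (S, w=100) cum 240  ← median
  x=10 (P, w=100) cum 340
  x=15 (T, w=40) cum 380
⇒ x* = 7
y-coordinate, sorted with cumulative weight:
  y=0 (R, w=100) cum 100
  y=1 (P, w=100) cum 200  ← median
  y=3 (S, w=100) cum 300
  y=5 (T, w=40) cum 340
  y=9 (Q, w=40) cum 380
⇒ y* = 1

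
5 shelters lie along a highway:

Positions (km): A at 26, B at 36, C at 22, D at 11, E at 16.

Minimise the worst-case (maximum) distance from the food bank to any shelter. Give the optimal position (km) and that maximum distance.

location 23.5, max distance 12.5

The 1-center on a line is the midpoint of the two extreme points: leftmost at 11, rightmost at 36.
Optimal location = (11 + 36)/2 = 23.5; maximum distance = (36 − 11)/2 = 12.5.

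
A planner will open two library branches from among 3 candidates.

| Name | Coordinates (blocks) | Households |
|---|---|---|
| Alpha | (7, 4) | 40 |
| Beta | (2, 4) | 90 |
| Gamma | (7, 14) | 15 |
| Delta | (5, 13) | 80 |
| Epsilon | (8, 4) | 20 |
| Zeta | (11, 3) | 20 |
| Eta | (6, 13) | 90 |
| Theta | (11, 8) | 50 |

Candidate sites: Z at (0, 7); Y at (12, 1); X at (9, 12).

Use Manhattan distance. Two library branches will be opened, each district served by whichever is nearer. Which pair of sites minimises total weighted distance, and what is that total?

Evaluate every pair (each demand assigned to the nearer of the two):
  {Z, X}: total = 2370
  {Y, X}: total = 2810
  {Z, Y}: total = 3540
Best pair: {Z, X} with total 2370.

{Z, X}, total 2370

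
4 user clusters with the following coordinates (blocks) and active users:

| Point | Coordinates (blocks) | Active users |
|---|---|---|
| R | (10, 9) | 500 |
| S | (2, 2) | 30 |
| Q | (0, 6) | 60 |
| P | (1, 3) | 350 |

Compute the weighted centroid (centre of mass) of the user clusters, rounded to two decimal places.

(5.76, 6.35)

The minimiser of Σwᵢ‖p−pᵢ‖² is the weighted centroid p* = (Σwᵢpᵢ)/(Σwᵢ).
Σwᵢ = 940.
Σwᵢxᵢ = 500·10 + 30·2 + 60·0 + 350·1 = 5410.
Σwᵢyᵢ = 500·9 + 30·2 + 60·6 + 350·3 = 5970.
x* = 5410/940 = 5.76, y* = 5970/940 = 6.35.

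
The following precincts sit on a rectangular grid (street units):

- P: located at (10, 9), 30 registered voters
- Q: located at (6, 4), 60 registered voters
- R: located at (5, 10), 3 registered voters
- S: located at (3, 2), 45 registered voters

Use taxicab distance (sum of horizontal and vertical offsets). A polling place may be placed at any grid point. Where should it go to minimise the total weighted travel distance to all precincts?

(6, 4)

Manhattan distance separates: Σwᵢ(|x−xᵢ|+|y−yᵢ|) = Σwᵢ|x−xᵢ| + Σwᵢ|y−yᵢ|, so x and y are optimised independently as 1-D weighted medians.
Total weight W = 138; half = 69.
x-coordinate, sorted with cumulative weight:
  x=3 (S, w=45) cum 45
  x=5 (R, w=3) cum 48
  x=6 (Q, w=60) cum 108  ← median
  x=10 (P, w=30) cum 138
⇒ x* = 6
y-coordinate, sorted with cumulative weight:
  y=2 (S, w=45) cum 45
  y=4 (Q, w=60) cum 105  ← median
  y=9 (P, w=30) cum 135
  y=10 (R, w=3) cum 138
⇒ y* = 4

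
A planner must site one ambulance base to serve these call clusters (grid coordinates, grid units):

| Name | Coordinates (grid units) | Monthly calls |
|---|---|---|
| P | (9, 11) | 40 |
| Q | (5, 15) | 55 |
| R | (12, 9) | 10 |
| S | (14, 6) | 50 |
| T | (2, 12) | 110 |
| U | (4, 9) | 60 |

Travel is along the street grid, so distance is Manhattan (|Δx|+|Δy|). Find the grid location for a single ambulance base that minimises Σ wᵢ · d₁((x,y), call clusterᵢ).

(4, 12)

Manhattan distance separates: Σwᵢ(|x−xᵢ|+|y−yᵢ|) = Σwᵢ|x−xᵢ| + Σwᵢ|y−yᵢ|, so x and y are optimised independently as 1-D weighted medians.
Total weight W = 325; half = 162.5.
x-coordinate, sorted with cumulative weight:
  x=2 (T, w=110) cum 110
  x=4 (U, w=60) cum 170  ← median
  x=5 (Q, w=55) cum 225
  x=9 (P, w=40) cum 265
  x=12 (R, w=10) cum 275
  x=14 (S, w=50) cum 325
⇒ x* = 4
y-coordinate, sorted with cumulative weight:
  y=6 (S, w=50) cum 50
  y=9 (R, w=10) cum 60
  y=9 (U, w=60) cum 120
  y=11 (P, w=40) cum 160
  y=12 (T, w=110) cum 270  ← median
  y=15 (Q, w=55) cum 325
⇒ y* = 12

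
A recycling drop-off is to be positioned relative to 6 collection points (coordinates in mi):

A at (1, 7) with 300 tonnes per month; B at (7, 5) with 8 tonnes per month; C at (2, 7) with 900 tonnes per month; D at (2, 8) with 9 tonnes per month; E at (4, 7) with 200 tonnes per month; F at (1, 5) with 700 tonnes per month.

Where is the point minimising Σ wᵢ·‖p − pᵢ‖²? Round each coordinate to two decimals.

(1.74, 6.34)

The minimiser of Σwᵢ‖p−pᵢ‖² is the weighted centroid p* = (Σwᵢpᵢ)/(Σwᵢ).
Σwᵢ = 2117.
Σwᵢxᵢ = 300·1 + 8·7 + 900·2 + 9·2 + 200·4 + 700·1 = 3674.
Σwᵢyᵢ = 300·7 + 8·5 + 900·7 + 9·8 + 200·7 + 700·5 = 13412.
x* = 3674/2117 = 1.74, y* = 13412/2117 = 6.34.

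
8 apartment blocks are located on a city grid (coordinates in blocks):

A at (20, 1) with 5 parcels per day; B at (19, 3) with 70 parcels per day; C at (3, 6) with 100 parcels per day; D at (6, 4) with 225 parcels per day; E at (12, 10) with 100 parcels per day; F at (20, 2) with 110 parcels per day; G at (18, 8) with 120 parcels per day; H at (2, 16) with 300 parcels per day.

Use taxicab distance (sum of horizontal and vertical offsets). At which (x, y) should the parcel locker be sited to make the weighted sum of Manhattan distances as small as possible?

Manhattan distance separates: Σwᵢ(|x−xᵢ|+|y−yᵢ|) = Σwᵢ|x−xᵢ| + Σwᵢ|y−yᵢ|, so x and y are optimised independently as 1-D weighted medians.
Total weight W = 1030; half = 515.
x-coordinate, sorted with cumulative weight:
  x=2 (H, w=300) cum 300
  x=3 (C, w=100) cum 400
  x=6 (D, w=225) cum 625  ← median
  x=12 (E, w=100) cum 725
  x=18 (G, w=120) cum 845
  x=19 (B, w=70) cum 915
  x=20 (A, w=5) cum 920
  x=20 (F, w=110) cum 1030
⇒ x* = 6
y-coordinate, sorted with cumulative weight:
  y=1 (A, w=5) cum 5
  y=2 (F, w=110) cum 115
  y=3 (B, w=70) cum 185
  y=4 (D, w=225) cum 410
  y=6 (C, w=100) cum 510
  y=8 (G, w=120) cum 630  ← median
  y=10 (E, w=100) cum 730
  y=16 (H, w=300) cum 1030
⇒ y* = 8

(6, 8)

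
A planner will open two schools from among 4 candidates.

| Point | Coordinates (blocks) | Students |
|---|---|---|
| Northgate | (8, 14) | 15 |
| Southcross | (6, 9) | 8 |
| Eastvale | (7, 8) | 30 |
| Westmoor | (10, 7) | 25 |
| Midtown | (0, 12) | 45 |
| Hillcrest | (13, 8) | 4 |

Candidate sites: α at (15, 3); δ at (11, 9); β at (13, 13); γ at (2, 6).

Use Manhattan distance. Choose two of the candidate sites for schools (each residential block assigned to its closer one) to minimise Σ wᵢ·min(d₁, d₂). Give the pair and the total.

{δ, γ}, total 757

Evaluate every pair (each demand assigned to the nearer of the two):
  {δ, γ}: total = 757
  {β, γ}: total = 961
  {δ, β}: total = 997
  {α, δ}: total = 1027
  {α, γ}: total = 1089
  {α, β}: total = 1383
Best pair: {δ, γ} with total 757.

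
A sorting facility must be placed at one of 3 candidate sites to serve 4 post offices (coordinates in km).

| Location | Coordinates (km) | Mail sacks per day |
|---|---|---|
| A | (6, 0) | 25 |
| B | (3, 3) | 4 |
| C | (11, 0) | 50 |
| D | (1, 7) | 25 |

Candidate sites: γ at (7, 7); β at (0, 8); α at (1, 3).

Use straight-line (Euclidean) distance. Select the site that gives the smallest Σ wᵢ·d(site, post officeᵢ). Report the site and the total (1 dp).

γ, total 752.5 km

Total weighted distance at each candidate:
  γ (7, 7): total = 752.5
  β (0, 8): total = 988.8
  α (1, 3): total = 775.8
Minimum is at γ with total 752.5 km.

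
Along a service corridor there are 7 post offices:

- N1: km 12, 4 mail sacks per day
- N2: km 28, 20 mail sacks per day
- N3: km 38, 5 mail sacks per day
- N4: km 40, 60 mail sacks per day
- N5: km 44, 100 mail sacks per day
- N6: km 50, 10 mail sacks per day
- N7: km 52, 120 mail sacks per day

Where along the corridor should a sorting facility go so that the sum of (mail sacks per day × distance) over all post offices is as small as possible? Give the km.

For a sum of weighted absolute distances on a line, the optimum is the weighted median (not the mean). Total weight W = 319; half-weight = 159.5.
Sort by position and accumulate weight:
  km 12 (N1, w=4) → cum 4
  km 28 (N2, w=20) → cum 24
  km 38 (N3, w=5) → cum 29
  km 40 (N4, w=60) → cum 89
  km 44 (N5, w=100) → cum 189  ≥ 159.5 → median here
  km 50 (N6, w=10) → cum 199
  km 52 (N7, w=120) → cum 319
Optimal location: km 44.

x = 44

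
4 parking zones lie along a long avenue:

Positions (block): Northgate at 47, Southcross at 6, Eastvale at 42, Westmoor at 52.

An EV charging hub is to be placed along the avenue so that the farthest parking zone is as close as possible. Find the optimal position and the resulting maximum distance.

The 1-center on a line is the midpoint of the two extreme points: leftmost at 6, rightmost at 52.
Optimal location = (6 + 52)/2 = 29; maximum distance = (52 − 6)/2 = 23.

location 29, max distance 23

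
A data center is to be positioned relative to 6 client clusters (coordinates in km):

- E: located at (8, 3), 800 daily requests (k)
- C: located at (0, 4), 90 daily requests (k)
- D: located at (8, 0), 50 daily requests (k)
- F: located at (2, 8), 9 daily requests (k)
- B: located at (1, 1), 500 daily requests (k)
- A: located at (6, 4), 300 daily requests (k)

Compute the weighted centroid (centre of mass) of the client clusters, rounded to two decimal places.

The minimiser of Σwᵢ‖p−pᵢ‖² is the weighted centroid p* = (Σwᵢpᵢ)/(Σwᵢ).
Σwᵢ = 1749.
Σwᵢxᵢ = 800·8 + 90·0 + 50·8 + 9·2 + 500·1 + 300·6 = 9118.
Σwᵢyᵢ = 800·3 + 90·4 + 50·0 + 9·8 + 500·1 + 300·4 = 4532.
x* = 9118/1749 = 5.21, y* = 4532/1749 = 2.59.

(5.21, 2.59)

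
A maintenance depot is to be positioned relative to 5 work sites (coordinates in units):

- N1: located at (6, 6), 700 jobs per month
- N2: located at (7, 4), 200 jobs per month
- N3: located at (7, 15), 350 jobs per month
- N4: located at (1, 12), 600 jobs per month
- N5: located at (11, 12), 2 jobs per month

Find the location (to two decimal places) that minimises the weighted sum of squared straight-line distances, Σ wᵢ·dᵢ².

The minimiser of Σwᵢ‖p−pᵢ‖² is the weighted centroid p* = (Σwᵢpᵢ)/(Σwᵢ).
Σwᵢ = 1852.
Σwᵢxᵢ = 700·6 + 200·7 + 350·7 + 600·1 + 2·11 = 8672.
Σwᵢyᵢ = 700·6 + 200·4 + 350·15 + 600·12 + 2·12 = 17474.
x* = 8672/1852 = 4.68, y* = 17474/1852 = 9.44.

(4.68, 9.44)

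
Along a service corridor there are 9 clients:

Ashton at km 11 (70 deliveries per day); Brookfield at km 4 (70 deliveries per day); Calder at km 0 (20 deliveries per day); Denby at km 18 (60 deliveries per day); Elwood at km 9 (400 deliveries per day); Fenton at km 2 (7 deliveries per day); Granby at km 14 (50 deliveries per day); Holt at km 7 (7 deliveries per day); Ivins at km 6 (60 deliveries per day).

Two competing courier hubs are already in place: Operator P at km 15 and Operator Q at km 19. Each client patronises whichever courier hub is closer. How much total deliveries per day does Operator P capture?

The indifferent point is the midpoint (15+19)/2 = 17; clients left of it (closer to Operator P at 15) go to Operator P, those right go to Operator Q.
  Calder at 0 (w=20) → Operator P
  Fenton at 2 (w=7) → Operator P
  Brookfield at 4 (w=70) → Operator P
  Ivins at 6 (w=60) → Operator P
  Holt at 7 (w=7) → Operator P
  Elwood at 9 (w=400) → Operator P
  Ashton at 11 (w=70) → Operator P
  Granby at 14 (w=50) → Operator P
  Denby at 18 (w=60) → Operator Q
Operator P captures 684; Operator Q captures 60.

684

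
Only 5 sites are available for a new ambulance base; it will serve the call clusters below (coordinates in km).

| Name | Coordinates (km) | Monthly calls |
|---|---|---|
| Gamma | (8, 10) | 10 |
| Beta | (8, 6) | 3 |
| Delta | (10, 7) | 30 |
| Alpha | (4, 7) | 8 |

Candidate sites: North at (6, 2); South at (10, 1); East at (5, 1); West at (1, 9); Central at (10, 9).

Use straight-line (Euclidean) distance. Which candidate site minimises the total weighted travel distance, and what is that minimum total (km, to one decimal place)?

Central, total 143.8 km

Total weighted distance at each candidate:
  North (6, 2): total = 331.1
  South (10, 1): total = 356.2
  East (5, 1): total = 395.3
  West (1, 9): total = 399.0
  Central (10, 9): total = 143.8
Minimum is at Central with total 143.8 km.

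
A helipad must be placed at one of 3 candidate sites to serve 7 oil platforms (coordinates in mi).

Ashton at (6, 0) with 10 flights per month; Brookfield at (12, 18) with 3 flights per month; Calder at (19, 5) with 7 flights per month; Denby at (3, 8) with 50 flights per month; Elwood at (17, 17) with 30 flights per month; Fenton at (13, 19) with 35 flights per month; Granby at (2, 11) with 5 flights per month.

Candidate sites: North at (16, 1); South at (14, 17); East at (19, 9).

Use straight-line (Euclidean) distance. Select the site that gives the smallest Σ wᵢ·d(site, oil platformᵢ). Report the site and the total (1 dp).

Total weighted distance at each candidate:
  North (16, 1): total = 2131.8
  South (14, 17): total = 1231.6
  East (19, 9): total = 1763.0
Minimum is at South with total 1231.6 mi.

South, total 1231.6 mi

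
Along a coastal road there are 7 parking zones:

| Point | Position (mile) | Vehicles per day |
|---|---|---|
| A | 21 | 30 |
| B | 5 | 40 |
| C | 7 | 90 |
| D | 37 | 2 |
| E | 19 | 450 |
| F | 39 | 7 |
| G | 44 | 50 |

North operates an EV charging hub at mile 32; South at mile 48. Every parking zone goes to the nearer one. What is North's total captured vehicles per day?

The indifferent point is the midpoint (32+48)/2 = 40; parking zones left of it (closer to North at 32) go to North, those right go to South.
  B at 5 (w=40) → North
  C at 7 (w=90) → North
  E at 19 (w=450) → North
  A at 21 (w=30) → North
  D at 37 (w=2) → North
  F at 39 (w=7) → North
  G at 44 (w=50) → South
North captures 619; South captures 50.

619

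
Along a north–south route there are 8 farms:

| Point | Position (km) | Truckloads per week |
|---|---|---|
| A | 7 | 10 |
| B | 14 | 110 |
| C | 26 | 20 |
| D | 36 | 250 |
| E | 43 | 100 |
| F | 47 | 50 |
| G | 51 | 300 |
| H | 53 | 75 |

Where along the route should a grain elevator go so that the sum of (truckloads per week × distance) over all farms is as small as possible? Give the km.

For a sum of weighted absolute distances on a line, the optimum is the weighted median (not the mean). Total weight W = 915; half-weight = 457.5.
Sort by position and accumulate weight:
  km 7 (A, w=10) → cum 10
  km 14 (B, w=110) → cum 120
  km 26 (C, w=20) → cum 140
  km 36 (D, w=250) → cum 390
  km 43 (E, w=100) → cum 490  ≥ 457.5 → median here
  km 47 (F, w=50) → cum 540
  km 51 (G, w=300) → cum 840
  km 53 (H, w=75) → cum 915
Optimal location: km 43.

x = 43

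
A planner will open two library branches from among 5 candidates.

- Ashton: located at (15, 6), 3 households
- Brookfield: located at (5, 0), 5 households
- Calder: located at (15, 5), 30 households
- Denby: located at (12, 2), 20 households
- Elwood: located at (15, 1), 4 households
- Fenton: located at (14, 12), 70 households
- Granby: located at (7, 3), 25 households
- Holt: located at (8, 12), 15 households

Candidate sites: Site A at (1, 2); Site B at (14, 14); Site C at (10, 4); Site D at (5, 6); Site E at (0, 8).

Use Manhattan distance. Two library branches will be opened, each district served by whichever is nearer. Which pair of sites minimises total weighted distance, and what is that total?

Evaluate every pair (each demand assigned to the nearer of the two):
  {Site B, Site C}: total = 718
  {Site B, Site D}: total = 1018
  {Site A, Site B}: total = 1068
  {Site B, Site E}: total = 1288
  {Site C, Site D}: total = 1418
  {Site A, Site C}: total = 1433
  {Site C, Site E}: total = 1448
  {Site A, Site D}: total = 1980
  {Site D, Site E}: total = 1980
  {Site A, Site E}: total = 2486
Best pair: {Site B, Site C} with total 718.

{Site B, Site C}, total 718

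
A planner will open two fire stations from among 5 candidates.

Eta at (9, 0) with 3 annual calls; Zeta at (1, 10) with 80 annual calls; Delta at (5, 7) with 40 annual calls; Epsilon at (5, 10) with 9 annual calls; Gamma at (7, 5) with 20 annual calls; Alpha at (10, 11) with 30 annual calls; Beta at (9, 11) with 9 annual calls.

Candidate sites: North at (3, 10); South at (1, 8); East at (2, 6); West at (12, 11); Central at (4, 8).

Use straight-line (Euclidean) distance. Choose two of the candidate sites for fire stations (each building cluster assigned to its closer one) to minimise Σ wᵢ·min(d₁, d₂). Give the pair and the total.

{West, Central}, total 565.3

Evaluate every pair (each demand assigned to the nearer of the two):
  {West, Central}: total = 565.3
  {North, West}: total = 571.5
  {North, Central}: total = 601.4
  {South, Central}: total = 603.6
  {South, West}: total = 620.3
  {North, East}: total = 701.0
  {East, West}: total = 718.0
  {East, Central}: total = 731.4
  {North, South}: total = 751.1
  {South, East}: total = 816.3
Best pair: {West, Central} with total 565.3.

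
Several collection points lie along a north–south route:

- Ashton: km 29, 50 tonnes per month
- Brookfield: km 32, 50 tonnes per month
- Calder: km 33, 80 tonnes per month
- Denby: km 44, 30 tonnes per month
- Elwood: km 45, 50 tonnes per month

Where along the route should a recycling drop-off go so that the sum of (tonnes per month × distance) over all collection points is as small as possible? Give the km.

x = 33

For a sum of weighted absolute distances on a line, the optimum is the weighted median (not the mean). Total weight W = 260; half-weight = 130.
Sort by position and accumulate weight:
  km 29 (Ashton, w=50) → cum 50
  km 32 (Brookfield, w=50) → cum 100
  km 33 (Calder, w=80) → cum 180  ≥ 130 → median here
  km 44 (Denby, w=30) → cum 210
  km 45 (Elwood, w=50) → cum 260
Optimal location: km 33.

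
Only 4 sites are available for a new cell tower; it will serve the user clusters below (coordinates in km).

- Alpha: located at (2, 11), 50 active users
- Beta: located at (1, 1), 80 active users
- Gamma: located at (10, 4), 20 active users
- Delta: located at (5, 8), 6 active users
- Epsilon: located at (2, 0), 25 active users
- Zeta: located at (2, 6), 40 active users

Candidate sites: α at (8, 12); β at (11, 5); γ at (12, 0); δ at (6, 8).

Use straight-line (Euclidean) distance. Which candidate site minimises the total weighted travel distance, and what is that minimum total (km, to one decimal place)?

δ, total 1459.8 km

Total weighted distance at each candidate:
  α (8, 12): total = 2217.0
  β (11, 5): total = 2090.6
  γ (12, 0): total = 2496.6
  δ (6, 8): total = 1459.8
Minimum is at δ with total 1459.8 km.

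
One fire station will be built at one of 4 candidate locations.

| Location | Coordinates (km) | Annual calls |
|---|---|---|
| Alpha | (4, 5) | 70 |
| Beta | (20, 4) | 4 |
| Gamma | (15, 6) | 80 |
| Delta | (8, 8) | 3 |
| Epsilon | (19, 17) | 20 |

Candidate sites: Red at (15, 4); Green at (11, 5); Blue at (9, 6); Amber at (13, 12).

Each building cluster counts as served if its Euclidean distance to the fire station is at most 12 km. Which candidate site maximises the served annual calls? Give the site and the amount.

Amber, covering 177

Coverage radius r = 12 km; a point is covered iff (Δx)²+(Δy)² ≤ 12² = 144.
  Red (15, 4): covers {Alpha, Beta, Gamma, Delta} → 157
  Green (11, 5): covers {Alpha, Beta, Gamma, Delta} → 157
  Blue (9, 6): covers {Alpha, Beta, Gamma, Delta} → 157
  Amber (13, 12): covers {Alpha, Beta, Gamma, Delta, Epsilon} → 177
Maximum coverage at Amber: 177 annual calls.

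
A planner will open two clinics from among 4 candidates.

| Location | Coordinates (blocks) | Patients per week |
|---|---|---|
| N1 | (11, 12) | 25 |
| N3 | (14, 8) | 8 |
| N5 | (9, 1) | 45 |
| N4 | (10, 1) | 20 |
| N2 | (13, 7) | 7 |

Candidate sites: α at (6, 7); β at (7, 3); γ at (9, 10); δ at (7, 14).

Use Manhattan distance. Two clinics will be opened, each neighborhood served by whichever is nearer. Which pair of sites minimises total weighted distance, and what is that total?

{β, γ}, total 485

Evaluate every pair (each demand assigned to the nearer of the two):
  {β, γ}: total = 485
  {β, δ}: total = 596
  {α, β}: total = 651
  {α, γ}: total = 810
  {γ, δ}: total = 810
  {α, δ}: total = 876
Best pair: {β, γ} with total 485.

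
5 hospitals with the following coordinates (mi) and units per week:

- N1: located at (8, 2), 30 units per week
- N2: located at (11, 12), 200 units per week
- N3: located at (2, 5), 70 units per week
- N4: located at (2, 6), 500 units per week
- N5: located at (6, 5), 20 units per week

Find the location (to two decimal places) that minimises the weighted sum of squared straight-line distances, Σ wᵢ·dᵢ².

(4.51, 7.21)

The minimiser of Σwᵢ‖p−pᵢ‖² is the weighted centroid p* = (Σwᵢpᵢ)/(Σwᵢ).
Σwᵢ = 820.
Σwᵢxᵢ = 30·8 + 200·11 + 70·2 + 500·2 + 20·6 = 3700.
Σwᵢyᵢ = 30·2 + 200·12 + 70·5 + 500·6 + 20·5 = 5910.
x* = 3700/820 = 4.51, y* = 5910/820 = 7.21.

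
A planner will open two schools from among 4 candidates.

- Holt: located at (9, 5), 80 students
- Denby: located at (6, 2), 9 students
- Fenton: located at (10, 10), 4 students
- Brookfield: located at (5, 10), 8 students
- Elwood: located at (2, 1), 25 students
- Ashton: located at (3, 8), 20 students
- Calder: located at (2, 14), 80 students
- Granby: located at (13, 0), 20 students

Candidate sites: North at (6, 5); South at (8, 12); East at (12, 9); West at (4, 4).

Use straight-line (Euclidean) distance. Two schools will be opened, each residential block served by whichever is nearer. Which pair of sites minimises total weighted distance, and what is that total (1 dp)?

{North, South}, total 1211.4

Evaluate every pair (each demand assigned to the nearer of the two):
  {North, South}: total = 1211.4
  {South, West}: total = 1349.1
  {North, West}: total = 1464.4
  {North, East}: total = 1503.0
  {South, East}: total = 1649.1
  {East, West}: total = 1652.6
Best pair: {North, South} with total 1211.4.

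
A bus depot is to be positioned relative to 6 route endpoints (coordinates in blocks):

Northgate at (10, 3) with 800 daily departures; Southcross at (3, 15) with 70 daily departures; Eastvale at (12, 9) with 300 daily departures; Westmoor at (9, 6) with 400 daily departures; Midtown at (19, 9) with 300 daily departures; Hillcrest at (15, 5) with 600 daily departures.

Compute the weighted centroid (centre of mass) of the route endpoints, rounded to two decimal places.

(12.19, 5.77)

The minimiser of Σwᵢ‖p−pᵢ‖² is the weighted centroid p* = (Σwᵢpᵢ)/(Σwᵢ).
Σwᵢ = 2470.
Σwᵢxᵢ = 800·10 + 70·3 + 300·12 + 400·9 + 300·19 + 600·15 = 30110.
Σwᵢyᵢ = 800·3 + 70·15 + 300·9 + 400·6 + 300·9 + 600·5 = 14250.
x* = 30110/2470 = 12.19, y* = 14250/2470 = 5.77.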